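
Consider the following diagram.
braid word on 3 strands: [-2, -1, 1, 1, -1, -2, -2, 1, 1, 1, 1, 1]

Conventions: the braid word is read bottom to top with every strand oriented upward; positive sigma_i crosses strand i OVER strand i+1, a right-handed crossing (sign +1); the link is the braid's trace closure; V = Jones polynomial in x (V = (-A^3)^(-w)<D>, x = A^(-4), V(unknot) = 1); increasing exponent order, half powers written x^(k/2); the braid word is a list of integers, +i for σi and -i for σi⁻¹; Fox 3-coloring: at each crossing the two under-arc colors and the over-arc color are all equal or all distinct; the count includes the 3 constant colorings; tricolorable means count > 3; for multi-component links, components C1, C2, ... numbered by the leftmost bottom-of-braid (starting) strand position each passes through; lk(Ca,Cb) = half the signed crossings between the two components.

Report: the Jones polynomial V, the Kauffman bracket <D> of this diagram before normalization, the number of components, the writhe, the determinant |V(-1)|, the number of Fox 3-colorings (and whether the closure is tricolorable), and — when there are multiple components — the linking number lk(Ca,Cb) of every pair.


Jones polynomial: V(x) = -x^-2 + x^-1 - 1 + 3x - 2x^2 + 3x^3 - 2x^4 + x^5 - x^6
<D> = -A^-18 + A^-14 - 2A^-10 + 3A^-6 - 2A^-2 + 3A^2 - A^6 + A^10 - A^14; writhe +2
components 1, writhe +2 (12 crossings)
3-colorings: 9 of 3^12, det 15 — tricolorable
note: V spans 8 powers of x: at least 8 crossings in any diagram


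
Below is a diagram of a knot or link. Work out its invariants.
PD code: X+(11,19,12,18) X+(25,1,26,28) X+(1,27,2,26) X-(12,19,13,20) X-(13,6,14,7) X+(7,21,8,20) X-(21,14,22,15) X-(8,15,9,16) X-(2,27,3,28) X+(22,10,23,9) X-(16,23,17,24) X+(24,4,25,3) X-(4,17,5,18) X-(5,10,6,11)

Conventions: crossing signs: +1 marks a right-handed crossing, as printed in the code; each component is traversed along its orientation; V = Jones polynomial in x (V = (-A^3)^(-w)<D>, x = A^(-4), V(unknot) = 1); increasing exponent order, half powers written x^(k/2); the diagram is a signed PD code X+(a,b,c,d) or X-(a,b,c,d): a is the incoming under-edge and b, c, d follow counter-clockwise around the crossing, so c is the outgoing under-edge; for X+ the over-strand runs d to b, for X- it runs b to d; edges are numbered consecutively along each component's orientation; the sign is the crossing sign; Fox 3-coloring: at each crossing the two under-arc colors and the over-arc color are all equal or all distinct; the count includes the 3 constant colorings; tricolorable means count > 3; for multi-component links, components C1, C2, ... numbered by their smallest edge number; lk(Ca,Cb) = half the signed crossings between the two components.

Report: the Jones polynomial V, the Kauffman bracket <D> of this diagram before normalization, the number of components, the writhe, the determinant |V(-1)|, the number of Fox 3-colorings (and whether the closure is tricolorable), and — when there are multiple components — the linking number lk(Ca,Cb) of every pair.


V(x) = x^-7 - 2x^-6 + 2x^-5 - 3x^-4 + 3x^-3 - 2x^-2 + 2x^-1
bracket: 2A^-2 - 2A^2 + 3A^6 - 3A^10 + 2A^14 - 2A^18 + A^22, w = -2
1 component, writhe -2, over 14 crossings
det 15, colorings 9 of 3^14 — tricolorable
observation: |V(-1)| = 15: so tricolorable, since 3 divides 15


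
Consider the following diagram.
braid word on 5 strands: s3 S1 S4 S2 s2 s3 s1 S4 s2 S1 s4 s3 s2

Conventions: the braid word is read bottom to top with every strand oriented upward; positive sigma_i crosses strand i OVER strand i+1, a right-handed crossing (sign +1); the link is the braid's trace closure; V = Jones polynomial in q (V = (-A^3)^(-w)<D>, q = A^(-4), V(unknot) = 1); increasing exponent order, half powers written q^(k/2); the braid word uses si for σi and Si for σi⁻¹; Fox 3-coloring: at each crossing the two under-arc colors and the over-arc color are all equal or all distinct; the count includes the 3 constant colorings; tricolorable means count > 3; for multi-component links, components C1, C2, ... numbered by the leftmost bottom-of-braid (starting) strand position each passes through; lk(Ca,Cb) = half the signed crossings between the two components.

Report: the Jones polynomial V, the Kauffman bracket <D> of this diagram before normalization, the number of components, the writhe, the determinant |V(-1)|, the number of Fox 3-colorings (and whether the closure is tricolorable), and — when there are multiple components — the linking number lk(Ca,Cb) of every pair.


V = -q^(3/2) - q^(7/2) + q^(9/2) - q^(11/2)
<D> = A^-13 - A^-9 + A^-5 + A^3 (w = +3)
2 components over 13 crossings, w = +3
lk(C1,C2): +2
3 Fox colorings among 3^13, |V(-1)| = 4: not tricolorable
why: the word shrinks to σ3 σ1⁻¹ σ4⁻¹ σ3 σ1 σ4⁻¹ σ2 σ1⁻¹ σ4 σ3 σ2 after cancelling


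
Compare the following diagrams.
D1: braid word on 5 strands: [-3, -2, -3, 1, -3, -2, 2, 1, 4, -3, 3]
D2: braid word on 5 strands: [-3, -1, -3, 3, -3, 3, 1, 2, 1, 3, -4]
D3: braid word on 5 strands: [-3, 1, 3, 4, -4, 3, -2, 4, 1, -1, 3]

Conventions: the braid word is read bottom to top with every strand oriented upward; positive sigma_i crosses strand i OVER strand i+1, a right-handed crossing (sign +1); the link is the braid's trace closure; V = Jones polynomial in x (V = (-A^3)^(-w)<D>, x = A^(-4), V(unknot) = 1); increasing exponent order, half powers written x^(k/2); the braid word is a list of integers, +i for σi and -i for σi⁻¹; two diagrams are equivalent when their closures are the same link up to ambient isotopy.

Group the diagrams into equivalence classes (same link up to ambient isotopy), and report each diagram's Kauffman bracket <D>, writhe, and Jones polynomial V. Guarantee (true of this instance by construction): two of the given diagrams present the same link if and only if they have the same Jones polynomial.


classes: {D1} | {D2} | {D3}
V(D1) = x^(-7/2) - x^(-5/2) + x^(-3/2) - 2x^(-1/2) - x^(3/2)  [11 crossings, <D> = A^-9 + 2A^-1 - A^3 + A^7 - A^11, w = -1]
V(D2) = -x^(-1/2) - x^(1/2)  (w +1, c 11, <D> = A + A^5)
V(D3) = -x^(1/2) - x^(5/2)  [11 crossings, <D> = A^-1 + A^7, w = +3]
note: comparing 3 Jones polynomials yields 3 groups


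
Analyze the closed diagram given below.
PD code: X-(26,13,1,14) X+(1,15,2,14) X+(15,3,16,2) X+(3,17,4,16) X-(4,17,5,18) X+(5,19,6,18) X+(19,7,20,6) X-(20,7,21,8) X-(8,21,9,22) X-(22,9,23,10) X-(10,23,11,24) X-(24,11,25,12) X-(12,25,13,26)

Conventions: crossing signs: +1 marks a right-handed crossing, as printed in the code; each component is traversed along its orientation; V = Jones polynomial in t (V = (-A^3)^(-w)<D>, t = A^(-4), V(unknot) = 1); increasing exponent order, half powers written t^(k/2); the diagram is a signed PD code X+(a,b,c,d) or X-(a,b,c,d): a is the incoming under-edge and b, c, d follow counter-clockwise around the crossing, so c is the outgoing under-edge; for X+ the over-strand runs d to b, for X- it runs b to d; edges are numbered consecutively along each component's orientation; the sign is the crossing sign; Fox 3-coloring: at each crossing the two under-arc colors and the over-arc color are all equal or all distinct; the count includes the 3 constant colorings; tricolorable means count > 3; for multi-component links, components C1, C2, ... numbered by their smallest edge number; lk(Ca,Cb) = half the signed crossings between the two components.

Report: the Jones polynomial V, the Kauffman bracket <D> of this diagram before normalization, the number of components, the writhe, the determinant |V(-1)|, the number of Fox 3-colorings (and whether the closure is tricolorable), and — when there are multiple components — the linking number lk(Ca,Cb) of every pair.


V(t) = -t^-4 + t^-3 + t^-1
bracket: -A^-5 - A^3 + A^7, w = -3
1 component, writhe -3, over 13 crossings
det 3, colorings 9 of 3^13 — tricolorable
observation: w = -3 shifts under R1 moves; the (-A^3)^(3) factor cancels that in V


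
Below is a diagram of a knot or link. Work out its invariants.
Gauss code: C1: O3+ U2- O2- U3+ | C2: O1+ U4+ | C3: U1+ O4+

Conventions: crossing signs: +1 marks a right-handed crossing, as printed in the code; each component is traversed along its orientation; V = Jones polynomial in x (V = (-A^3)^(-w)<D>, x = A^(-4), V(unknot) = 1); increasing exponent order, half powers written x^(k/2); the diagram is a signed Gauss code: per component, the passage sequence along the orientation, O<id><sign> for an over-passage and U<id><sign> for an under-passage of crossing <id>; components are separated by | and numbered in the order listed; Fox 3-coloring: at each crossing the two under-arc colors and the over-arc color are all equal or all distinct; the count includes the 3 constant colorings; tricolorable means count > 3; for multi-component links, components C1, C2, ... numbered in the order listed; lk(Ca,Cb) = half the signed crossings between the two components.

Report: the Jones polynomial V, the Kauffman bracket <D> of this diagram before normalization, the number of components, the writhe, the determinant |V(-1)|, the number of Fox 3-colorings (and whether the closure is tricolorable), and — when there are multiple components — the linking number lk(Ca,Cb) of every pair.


V = 1 + x + x^2 + x^3
<D> = A^-6 + A^-2 + A^2 + A^6 (w = +2)
3 components over 4 crossings, w = +2
lk(C1,C2): 0
lk(C1,C3) = 0
linking number lk(C2,C3) = +1
9 Fox colorings among 3^4, |V(-1)| = 0: tricolorable
why: summing lk over 3 pairs gives +1


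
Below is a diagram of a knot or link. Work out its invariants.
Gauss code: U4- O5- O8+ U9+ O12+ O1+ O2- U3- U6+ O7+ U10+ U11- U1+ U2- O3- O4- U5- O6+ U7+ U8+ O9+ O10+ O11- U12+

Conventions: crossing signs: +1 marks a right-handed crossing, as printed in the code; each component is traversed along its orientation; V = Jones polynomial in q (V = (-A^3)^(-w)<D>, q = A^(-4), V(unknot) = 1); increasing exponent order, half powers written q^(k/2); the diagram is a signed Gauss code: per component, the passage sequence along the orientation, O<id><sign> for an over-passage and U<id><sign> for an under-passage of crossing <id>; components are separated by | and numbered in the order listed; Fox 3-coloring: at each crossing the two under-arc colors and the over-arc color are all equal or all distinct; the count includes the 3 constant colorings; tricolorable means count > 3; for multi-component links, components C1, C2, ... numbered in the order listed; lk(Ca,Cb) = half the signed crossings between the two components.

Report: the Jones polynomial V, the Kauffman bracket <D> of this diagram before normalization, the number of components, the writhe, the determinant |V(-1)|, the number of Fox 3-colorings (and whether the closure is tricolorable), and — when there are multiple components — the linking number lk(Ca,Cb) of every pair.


V(q) = q^-1 - 1 + 2q - 2q^2 + 2q^3 - 2q^4 + q^5
bracket: A^-14 - 2A^-10 + 2A^-6 - 2A^-2 + 2A^2 - A^6 + A^10, w = +2
1 component, writhe +2, over 12 crossings
det 11, colorings 3 of 3^12 — not tricolorable
observation: w = +2 (over 12 crossings) is diagram-only; (-A^3)^(-2) removes it from V


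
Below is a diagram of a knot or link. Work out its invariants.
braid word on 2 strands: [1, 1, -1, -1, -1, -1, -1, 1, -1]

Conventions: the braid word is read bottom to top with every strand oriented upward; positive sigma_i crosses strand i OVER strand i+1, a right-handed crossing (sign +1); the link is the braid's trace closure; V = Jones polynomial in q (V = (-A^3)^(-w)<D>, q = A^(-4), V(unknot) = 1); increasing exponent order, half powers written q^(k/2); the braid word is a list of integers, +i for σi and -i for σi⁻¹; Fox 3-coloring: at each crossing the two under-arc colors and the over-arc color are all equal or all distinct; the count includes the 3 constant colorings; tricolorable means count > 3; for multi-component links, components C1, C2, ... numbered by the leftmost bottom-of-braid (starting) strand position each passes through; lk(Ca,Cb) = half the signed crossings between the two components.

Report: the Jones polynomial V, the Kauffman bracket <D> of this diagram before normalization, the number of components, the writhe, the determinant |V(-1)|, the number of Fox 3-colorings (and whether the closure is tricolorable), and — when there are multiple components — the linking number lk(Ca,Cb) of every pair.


V = -q^-4 + q^-3 + q^-1
<D> = -A^-5 - A^3 + A^7 (w = -3)
1 component over 9 crossings, w = -3
9 Fox colorings among 3^9, |V(-1)| = 3: tricolorable
why: V spans 3 powers of q: at least 3 crossings in any diagram


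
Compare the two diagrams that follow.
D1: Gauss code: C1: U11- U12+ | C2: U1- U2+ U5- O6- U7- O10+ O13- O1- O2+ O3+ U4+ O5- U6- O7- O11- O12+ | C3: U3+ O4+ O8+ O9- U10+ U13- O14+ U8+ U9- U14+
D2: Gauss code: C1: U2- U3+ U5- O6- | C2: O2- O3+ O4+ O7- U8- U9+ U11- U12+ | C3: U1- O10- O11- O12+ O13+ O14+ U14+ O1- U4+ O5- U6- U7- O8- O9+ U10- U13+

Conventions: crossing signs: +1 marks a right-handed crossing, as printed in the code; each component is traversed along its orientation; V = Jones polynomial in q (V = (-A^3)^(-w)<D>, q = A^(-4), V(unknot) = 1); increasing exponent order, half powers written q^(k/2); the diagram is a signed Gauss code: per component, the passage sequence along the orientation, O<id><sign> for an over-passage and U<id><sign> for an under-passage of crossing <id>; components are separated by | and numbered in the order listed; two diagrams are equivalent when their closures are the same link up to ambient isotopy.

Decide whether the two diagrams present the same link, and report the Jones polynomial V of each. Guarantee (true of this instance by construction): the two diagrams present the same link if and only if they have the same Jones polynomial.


equivalent: no
V(D1) = -q^-4 + q^-1 + 2 + q + q^2  (w 0, c 14, <D> = A^-8 + A^-4 + 2 + A^4 - A^16)
D2 (bracket A^-6 + A^-2 + A^2 + A^6; 14 crossings at w = -2): V = q^-3 + q^-2 + q^-1 + 1
why: 2 classes among 2 diagrams; unequal V(q) rules out equality


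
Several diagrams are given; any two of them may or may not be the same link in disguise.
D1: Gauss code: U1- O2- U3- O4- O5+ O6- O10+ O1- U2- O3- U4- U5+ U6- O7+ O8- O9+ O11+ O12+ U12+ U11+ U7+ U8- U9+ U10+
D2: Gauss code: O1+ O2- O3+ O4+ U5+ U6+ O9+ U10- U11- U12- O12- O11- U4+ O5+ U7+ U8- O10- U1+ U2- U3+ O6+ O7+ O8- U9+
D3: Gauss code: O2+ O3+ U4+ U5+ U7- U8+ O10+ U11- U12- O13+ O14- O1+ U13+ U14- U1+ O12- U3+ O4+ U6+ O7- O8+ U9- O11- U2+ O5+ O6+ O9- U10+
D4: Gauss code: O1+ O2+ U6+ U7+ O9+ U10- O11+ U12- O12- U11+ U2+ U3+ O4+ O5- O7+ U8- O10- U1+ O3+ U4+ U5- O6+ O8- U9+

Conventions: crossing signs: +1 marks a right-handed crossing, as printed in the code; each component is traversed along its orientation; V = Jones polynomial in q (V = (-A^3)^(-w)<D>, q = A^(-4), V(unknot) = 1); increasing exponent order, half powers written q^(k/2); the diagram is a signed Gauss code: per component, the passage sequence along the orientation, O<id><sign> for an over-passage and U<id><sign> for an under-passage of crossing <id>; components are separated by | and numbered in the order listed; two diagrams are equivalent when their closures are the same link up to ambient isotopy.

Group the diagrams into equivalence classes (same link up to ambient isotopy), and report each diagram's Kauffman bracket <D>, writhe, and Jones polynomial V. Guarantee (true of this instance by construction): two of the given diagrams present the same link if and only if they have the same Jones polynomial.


classes: {D1} | {D2, D3, D4}
V(D1) = -q^-4 + q^-3 + q^-1  [12 crossings, <D> = A^4 + A^12 - A^16, w = 0]
V(D2) = q - q^2 + 2q^3 - q^4 + q^5 - q^6  [12 crossings, <D> = -A^-18 + A^-14 - A^-10 + 2A^-6 - A^-2 + A^2, w = +2]
V(D3) = q - q^2 + 2q^3 - q^4 + q^5 - q^6  [14 crossings, <D> = -A^-12 + A^-8 - A^-4 + 2 - A^4 + A^8, w = +4]
V(D4) = q - q^2 + 2q^3 - q^4 + q^5 - q^6  [12 crossings, <D> = -A^-12 + A^-8 - A^-4 + 2 - A^4 + A^8, w = +4]
note: 2 classes among 4 diagrams; unequal V(q) rules out equality


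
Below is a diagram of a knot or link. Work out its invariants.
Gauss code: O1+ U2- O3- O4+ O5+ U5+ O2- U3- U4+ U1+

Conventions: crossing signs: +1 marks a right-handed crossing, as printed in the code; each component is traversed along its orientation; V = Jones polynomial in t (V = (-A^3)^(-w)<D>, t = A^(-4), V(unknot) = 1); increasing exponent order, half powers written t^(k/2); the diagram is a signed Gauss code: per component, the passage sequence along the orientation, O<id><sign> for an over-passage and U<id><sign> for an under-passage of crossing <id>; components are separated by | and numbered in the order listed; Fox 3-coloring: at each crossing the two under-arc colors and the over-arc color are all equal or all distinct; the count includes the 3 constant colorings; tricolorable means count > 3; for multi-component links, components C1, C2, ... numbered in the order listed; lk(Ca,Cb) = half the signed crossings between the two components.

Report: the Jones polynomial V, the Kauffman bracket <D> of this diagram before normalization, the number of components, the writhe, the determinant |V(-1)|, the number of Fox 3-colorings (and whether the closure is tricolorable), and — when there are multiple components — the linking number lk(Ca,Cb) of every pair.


V(t) = 1
bracket: -A^3, w = +1
1 component, writhe +1, over 5 crossings
det 1, colorings 3 of 3^5 — not tricolorable
observation: det 1 = |V(-1)|; not divisible by 3, so not tricolorable


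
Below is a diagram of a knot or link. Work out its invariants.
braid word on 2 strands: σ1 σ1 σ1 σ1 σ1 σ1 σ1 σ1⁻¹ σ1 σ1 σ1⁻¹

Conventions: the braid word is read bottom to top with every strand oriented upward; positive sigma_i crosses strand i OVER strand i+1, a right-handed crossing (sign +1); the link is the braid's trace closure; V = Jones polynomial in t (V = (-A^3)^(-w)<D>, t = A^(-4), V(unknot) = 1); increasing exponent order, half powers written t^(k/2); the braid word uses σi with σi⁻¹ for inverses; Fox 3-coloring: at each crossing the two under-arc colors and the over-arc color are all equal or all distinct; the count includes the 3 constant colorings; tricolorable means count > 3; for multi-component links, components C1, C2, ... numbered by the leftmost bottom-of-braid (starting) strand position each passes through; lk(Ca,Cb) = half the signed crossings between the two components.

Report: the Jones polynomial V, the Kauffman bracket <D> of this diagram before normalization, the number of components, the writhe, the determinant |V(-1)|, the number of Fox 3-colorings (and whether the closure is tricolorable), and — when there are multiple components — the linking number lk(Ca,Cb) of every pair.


Jones polynomial: V(t) = t^3 + t^5 - t^6 + t^7 - t^8 + t^9 - t^10
<D> = A^-19 - A^-15 + A^-11 - A^-7 + A^-3 - A - A^9; writhe +7
components 1, writhe +7 (11 crossings)
3-colorings: 3 of 3^11, det 7 — not tricolorable
note: free reduction leaves σ1 σ1 σ1 σ1 σ1 σ1 σ1 of the original 11 letters


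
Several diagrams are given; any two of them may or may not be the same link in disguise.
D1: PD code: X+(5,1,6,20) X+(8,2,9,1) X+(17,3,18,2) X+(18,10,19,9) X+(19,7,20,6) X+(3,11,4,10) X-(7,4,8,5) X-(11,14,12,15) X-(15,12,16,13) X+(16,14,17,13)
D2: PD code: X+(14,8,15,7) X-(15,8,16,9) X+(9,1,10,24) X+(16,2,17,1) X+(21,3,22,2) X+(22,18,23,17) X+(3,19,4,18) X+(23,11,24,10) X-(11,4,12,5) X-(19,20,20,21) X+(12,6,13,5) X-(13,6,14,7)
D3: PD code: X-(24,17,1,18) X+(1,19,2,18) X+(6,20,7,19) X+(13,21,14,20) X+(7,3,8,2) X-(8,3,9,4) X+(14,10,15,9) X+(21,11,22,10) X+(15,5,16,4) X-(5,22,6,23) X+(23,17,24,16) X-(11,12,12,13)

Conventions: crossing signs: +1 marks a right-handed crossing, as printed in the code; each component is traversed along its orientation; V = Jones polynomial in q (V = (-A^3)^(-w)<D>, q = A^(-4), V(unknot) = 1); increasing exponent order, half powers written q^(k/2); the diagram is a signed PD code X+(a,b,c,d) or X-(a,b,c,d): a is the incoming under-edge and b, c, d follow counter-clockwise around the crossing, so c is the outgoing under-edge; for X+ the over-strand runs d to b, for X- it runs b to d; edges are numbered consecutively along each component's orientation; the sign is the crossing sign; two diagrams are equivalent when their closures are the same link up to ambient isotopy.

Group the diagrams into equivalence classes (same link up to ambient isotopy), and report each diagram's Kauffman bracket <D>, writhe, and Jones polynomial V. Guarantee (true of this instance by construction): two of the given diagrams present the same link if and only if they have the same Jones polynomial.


equivalence classes: {D1, D2, D3}
D1 (bracket -A^-12 + A^-8 - A^-4 + 2 - A^4 + A^8; 10 crossings at w = +4): V = q - q^2 + 2q^3 - q^4 + q^5 - q^6
V(D2) = q - q^2 + 2q^3 - q^4 + q^5 - q^6  [12 crossings, <D> = -A^-12 + A^-8 - A^-4 + 2 - A^4 + A^8, w = +4]
V(D3) = q - q^2 + 2q^3 - q^4 + q^5 - q^6  (w +4, c 12, <D> = -A^-12 + A^-8 - A^-4 + 2 - A^4 + A^8)
observation: one V(q) for all 3 diagrams — one class (guaranteed)


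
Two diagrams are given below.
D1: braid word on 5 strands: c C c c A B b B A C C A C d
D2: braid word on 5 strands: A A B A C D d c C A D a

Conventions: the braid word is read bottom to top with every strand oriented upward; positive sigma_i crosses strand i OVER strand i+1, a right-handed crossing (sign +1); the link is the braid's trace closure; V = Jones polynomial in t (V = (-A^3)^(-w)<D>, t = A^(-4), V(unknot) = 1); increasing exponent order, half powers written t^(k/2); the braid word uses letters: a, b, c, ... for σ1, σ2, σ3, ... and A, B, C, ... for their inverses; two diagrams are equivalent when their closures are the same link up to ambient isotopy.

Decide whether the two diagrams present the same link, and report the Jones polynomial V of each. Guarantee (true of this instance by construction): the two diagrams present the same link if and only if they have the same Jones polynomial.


same link: yes
V(D1) = -t^-4 + t^-3 + t^-1  [14 crossings, <D> = A^-8 + 1 - A^4, w = -4]
V(D2) = -t^-4 + t^-3 + t^-1  [12 crossings, <D> = A^-14 + A^-6 - A^-2, w = -6]
insight: from 14 to 12 crossings by R-moves: one link, two diagrams


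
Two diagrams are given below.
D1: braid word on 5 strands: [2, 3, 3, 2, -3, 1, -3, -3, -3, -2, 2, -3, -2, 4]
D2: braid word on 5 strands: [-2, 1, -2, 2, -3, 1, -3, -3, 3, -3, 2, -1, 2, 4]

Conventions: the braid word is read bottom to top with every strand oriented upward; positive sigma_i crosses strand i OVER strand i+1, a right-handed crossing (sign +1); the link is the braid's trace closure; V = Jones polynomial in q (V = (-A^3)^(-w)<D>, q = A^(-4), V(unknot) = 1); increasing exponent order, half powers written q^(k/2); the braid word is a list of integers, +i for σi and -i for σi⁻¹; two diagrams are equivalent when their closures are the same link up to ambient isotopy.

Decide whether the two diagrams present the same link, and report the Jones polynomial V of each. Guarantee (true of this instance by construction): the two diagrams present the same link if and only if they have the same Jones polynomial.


equivalent: yes
V(D1) = -q^-4 + q^-3 + q^-1  (w 0, c 14, <D> = A^4 + A^12 - A^16)
D2 (bracket A^4 + A^12 - A^16; 14 crossings at w = 0): V = -q^-4 + q^-3 + q^-1
why: from 14 to 14 crossings by R-moves: one link, two diagrams


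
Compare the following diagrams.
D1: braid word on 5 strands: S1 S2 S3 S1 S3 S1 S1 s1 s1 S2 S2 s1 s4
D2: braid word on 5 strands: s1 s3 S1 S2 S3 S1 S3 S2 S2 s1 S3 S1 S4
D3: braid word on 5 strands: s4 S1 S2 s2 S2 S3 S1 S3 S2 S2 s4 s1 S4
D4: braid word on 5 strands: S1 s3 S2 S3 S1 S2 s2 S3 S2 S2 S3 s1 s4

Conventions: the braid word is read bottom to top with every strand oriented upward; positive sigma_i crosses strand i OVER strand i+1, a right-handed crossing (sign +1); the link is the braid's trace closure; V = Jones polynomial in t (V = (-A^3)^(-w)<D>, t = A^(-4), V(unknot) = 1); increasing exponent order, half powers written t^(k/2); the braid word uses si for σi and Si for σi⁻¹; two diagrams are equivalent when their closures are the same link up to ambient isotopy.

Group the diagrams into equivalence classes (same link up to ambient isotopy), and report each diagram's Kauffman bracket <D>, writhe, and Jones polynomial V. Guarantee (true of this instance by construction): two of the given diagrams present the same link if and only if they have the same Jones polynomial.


grouping into links: {D1, D2, D3, D4}
V(D1) = t^(-13/2) - t^(-11/2) + t^(-9/2) - 2t^(-7/2) - t^(-3/2)  (w -5, c 13, <D> = A^-9 + 2A^-1 - A^3 + A^7 - A^11)
V(D2) = t^(-13/2) - t^(-11/2) + t^(-9/2) - 2t^(-7/2) - t^(-3/2)  (w -7, c 13, <D> = A^-15 + 2A^-7 - A^-3 + A - A^5)
V(D3) = t^(-13/2) - t^(-11/2) + t^(-9/2) - 2t^(-7/2) - t^(-3/2)  (w -5, c 13, <D> = A^-9 + 2A^-1 - A^3 + A^7 - A^11)
V(D4) = t^(-13/2) - t^(-11/2) + t^(-9/2) - 2t^(-7/2) - t^(-3/2)  (w -5, c 13, <D> = A^-9 + 2A^-1 - A^3 + A^7 - A^11)
why: all 4 diagrams share one V(t), hence one class


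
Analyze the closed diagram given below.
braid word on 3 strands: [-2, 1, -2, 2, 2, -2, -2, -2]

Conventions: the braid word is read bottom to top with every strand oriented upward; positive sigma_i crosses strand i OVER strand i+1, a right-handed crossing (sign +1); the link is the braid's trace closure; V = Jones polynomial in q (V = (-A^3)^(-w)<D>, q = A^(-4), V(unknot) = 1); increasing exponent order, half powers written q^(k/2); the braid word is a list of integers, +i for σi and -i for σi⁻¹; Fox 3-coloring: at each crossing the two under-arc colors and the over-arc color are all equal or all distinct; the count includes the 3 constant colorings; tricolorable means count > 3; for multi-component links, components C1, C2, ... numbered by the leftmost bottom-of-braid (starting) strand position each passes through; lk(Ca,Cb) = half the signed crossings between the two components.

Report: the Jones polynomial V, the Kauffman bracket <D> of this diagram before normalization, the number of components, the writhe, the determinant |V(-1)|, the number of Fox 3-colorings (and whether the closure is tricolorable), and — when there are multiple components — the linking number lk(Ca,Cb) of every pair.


Jones polynomial: V(q) = -q^-4 + q^-3 + q^-1
<D> = A^-2 + A^6 - A^10; writhe -2
components 1, writhe -2 (8 crossings)
3-colorings: 9 of 3^8, det 3 — tricolorable
note: V spans 3 powers of q: at least 3 crossings in any diagram


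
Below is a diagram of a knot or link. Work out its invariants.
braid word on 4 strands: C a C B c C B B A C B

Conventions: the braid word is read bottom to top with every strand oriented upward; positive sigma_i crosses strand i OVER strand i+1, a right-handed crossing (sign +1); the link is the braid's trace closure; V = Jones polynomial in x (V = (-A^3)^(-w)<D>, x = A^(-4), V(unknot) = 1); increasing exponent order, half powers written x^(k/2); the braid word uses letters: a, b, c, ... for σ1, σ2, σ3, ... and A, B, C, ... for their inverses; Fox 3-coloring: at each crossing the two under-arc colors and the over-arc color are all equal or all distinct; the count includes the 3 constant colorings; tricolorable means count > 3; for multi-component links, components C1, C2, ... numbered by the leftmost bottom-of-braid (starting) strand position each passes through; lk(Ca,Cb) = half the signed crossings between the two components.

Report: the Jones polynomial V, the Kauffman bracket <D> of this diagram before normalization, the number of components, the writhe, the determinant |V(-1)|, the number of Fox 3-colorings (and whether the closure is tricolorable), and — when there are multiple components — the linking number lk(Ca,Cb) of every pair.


V(x) = x^-8 - 2x^-7 + x^-6 - 2x^-5 + 2x^-4 + x^-2
bracket: -A^-13 - 2A^-5 + 2A^-1 - A^3 + 2A^7 - A^11, w = -7
1 component, writhe -7, over 11 crossings
det 9, colorings 27 of 3^11 — tricolorable
observation: det 9 = |V(-1)|; divisible by 3, so tricolorable


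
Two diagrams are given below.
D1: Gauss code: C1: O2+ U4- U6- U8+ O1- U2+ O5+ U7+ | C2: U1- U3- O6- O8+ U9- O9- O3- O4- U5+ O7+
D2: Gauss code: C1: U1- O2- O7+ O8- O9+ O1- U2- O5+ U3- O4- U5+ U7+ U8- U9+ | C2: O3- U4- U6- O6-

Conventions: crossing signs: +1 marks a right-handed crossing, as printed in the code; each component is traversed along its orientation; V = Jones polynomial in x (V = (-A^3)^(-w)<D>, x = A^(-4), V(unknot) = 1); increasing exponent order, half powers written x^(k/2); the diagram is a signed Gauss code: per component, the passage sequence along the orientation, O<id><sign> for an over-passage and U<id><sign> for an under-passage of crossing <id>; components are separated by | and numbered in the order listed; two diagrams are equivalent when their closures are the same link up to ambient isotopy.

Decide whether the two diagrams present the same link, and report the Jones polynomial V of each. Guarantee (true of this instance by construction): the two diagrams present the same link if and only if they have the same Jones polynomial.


equivalent: no
D1 (bracket -A^-17 + 2A^-13 - A^-9 + 2A^-5 - A^-1 + A^3; 9 crossings at w = -1): V = -x^(-3/2) + x^(-1/2) - 2x^(1/2) + x^(3/2) - 2x^(5/2) + x^(7/2)
D2 (bracket A^-7 + A; 9 crossings at w = -3): V = -x^(-5/2) - x^(-1/2)
key observation: V(x) takes 2 values over 2 diagrams, fixing the grouping


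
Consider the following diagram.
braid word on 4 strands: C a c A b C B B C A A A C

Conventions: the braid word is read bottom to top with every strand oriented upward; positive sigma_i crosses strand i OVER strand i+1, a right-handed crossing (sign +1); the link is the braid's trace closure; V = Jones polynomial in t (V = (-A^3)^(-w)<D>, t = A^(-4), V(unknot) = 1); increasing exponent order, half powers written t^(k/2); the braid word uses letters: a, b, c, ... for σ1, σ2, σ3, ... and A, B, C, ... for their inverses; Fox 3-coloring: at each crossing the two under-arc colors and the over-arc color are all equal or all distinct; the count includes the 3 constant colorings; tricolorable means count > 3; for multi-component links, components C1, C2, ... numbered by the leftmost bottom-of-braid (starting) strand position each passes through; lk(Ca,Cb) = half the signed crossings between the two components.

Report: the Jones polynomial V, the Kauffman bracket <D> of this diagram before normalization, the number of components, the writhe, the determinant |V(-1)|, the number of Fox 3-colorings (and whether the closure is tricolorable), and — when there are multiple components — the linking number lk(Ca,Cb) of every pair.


V = t^-10 - 2t^-9 + 2t^-8 - 4t^-7 + 4t^-6 - 3t^-5 + 3t^-4 - t^-3 + t^-2
<D> = -A^-13 + A^-9 - 3A^-5 + 3A^-1 - 4A^3 + 4A^7 - 2A^11 + 2A^15 - A^19 (w = -7)
1 component over 13 crossings, w = -7
9 Fox colorings among 3^13, |V(-1)| = 21: tricolorable
why: the span of V is 8, forcing >= 8 crossings in any diagram


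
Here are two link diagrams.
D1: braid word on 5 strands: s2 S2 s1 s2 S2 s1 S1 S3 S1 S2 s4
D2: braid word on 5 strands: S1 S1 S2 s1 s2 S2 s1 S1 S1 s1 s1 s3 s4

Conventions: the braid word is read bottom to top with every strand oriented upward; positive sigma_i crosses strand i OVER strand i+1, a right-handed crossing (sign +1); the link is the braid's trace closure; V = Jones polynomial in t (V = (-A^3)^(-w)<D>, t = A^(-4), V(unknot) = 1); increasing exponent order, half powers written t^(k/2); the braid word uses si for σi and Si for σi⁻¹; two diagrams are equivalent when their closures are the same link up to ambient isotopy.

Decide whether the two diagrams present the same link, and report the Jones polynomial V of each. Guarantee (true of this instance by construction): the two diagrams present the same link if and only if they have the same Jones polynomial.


equivalent: yes
V(D1) = -t^(-1/2) - t^(1/2)  (w -1, c 11, <D> = A^-5 + A^-1)
V(D2) = -t^(-1/2) - t^(1/2)  [13 crossings, <D> = A + A^5, w = +1]
key observation: from 11 to 13 crossings by R-moves: one link, two diagrams


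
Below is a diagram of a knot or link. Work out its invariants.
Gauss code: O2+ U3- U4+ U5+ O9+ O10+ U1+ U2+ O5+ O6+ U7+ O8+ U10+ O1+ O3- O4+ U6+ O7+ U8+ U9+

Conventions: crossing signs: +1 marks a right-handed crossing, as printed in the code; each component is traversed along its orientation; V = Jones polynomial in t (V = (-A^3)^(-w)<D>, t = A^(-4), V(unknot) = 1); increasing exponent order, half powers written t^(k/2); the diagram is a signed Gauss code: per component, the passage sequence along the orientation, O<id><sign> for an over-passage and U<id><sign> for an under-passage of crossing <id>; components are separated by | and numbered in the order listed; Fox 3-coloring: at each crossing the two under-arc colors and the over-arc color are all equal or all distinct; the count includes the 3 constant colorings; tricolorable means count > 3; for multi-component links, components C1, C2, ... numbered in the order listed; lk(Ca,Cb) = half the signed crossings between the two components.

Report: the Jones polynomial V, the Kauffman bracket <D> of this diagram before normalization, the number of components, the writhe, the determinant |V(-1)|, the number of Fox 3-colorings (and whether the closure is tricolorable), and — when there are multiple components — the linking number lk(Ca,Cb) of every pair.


Jones polynomial: V(t) = t^3 + t^5 - t^8
<D> = -A^-8 + A^4 + A^12; writhe +8
components 1, writhe +8 (10 crossings)
3-colorings: 9 of 3^10, det 3 — tricolorable
note: w = +8 shifts under R1 moves; the (-A^3)^(-8) factor cancels that in V


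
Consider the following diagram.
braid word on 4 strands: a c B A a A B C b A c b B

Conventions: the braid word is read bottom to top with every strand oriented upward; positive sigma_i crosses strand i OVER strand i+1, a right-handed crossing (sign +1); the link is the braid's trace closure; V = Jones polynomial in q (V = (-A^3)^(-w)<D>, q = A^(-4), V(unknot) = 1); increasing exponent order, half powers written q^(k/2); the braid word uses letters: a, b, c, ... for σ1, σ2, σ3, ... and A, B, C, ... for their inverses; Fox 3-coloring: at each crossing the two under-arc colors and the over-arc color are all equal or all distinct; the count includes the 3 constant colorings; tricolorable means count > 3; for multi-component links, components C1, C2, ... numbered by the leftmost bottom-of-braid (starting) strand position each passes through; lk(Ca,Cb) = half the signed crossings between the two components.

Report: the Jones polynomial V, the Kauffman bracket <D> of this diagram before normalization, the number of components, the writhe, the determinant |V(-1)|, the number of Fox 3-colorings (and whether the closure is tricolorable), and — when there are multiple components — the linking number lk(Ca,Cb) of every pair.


V(q) = q^-2 - q^-1 + 1 - q + q^2
bracket: -A^-11 + A^-7 - A^-3 + A - A^5, w = -1
1 component, writhe -1, over 13 crossings
det 5, colorings 3 of 3^13 — not tricolorable
observation: V spans 4 powers of q: at least 4 crossings in any diagram


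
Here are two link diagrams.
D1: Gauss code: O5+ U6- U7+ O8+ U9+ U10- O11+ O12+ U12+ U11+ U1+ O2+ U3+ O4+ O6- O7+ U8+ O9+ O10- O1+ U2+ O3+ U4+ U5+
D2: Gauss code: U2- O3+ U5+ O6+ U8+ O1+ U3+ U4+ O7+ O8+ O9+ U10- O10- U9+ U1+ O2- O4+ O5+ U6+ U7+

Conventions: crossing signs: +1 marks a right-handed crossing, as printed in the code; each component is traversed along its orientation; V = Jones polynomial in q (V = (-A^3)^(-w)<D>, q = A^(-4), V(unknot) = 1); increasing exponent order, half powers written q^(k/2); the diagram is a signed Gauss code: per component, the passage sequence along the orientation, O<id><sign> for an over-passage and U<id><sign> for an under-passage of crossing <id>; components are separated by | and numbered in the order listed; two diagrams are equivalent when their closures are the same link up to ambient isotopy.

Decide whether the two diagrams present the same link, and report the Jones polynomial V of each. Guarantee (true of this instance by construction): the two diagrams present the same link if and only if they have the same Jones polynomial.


equivalent: yes
V(D1) = q^2 + q^4 - q^5 + q^6 - q^7  (w +8, c 12, <D> = -A^-4 + 1 - A^4 + A^8 + A^16)
D2 (bracket -A^-10 + A^-6 - A^-2 + A^2 + A^10; 10 crossings at w = +6): V = q^2 + q^4 - q^5 + q^6 - q^7
why: one V(q) for all 2 diagrams — one class (guaranteed)


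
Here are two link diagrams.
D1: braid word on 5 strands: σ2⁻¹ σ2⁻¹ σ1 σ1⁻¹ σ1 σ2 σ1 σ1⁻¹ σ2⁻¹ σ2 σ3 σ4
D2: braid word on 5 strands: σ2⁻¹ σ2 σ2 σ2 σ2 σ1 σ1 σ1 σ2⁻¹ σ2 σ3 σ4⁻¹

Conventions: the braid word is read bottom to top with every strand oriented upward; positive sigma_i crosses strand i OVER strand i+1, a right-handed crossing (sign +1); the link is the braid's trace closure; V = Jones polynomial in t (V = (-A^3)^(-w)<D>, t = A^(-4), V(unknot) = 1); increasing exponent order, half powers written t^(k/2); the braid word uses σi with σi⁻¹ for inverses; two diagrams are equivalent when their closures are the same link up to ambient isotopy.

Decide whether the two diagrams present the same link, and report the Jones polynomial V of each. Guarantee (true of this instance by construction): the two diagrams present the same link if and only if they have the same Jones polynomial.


equivalent: no
V(D1) = 1  (w +2, c 12, <D> = A^6)
V(D2) = t^2 + 2t^4 - 2t^5 + t^6 - 2t^7 + t^8  [12 crossings, <D> = A^-14 - 2A^-10 + A^-6 - 2A^-2 + 2A^2 + A^10, w = +6]
key observation: comparing 2 Jones polynomials yields 2 groups


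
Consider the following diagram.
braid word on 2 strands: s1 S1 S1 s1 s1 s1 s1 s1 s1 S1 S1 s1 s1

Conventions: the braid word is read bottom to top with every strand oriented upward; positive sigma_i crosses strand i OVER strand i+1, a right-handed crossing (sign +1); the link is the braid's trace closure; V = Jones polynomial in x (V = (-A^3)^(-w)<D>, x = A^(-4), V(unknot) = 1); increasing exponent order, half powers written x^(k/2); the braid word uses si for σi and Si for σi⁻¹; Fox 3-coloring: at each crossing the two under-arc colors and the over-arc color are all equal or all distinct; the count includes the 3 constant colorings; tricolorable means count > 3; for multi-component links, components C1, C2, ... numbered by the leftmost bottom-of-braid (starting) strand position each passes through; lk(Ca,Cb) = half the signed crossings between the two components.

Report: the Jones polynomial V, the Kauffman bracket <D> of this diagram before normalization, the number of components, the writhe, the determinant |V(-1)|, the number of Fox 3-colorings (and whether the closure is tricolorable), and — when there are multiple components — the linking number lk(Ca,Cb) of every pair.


V = x^2 + x^4 - x^5 + x^6 - x^7
<D> = A^-13 - A^-9 + A^-5 - A^-1 - A^7 (w = +5)
1 component over 13 crossings, w = +5
3 Fox colorings among 3^13, |V(-1)| = 5: not tricolorable
why: inverse pairs cancel, leaving σ1 σ1 σ1 σ1 σ1


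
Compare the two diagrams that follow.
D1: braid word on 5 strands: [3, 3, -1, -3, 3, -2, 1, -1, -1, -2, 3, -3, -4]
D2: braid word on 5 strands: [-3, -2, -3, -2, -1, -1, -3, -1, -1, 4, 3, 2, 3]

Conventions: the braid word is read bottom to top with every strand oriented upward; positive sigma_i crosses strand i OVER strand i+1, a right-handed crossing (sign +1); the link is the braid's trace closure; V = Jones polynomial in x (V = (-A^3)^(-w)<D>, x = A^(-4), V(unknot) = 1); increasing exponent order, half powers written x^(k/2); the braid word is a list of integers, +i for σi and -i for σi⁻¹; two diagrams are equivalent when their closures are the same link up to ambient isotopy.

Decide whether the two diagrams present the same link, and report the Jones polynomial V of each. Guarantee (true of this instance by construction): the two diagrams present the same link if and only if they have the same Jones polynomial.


same link: no
V(D1) = x^(-7/2) - x^(-5/2) + x^(-3/2) - 2x^(-1/2) - x^(3/2)  [13 crossings, <D> = A^-15 + 2A^-7 - A^-3 + A - A^5, w = -3]
V(D2) = -x^(-11/2) + x^(-9/2) - x^(-7/2) - x^(-3/2)  (w -5, c 13, <D> = A^-9 + A^-1 - A^3 + A^7)
note: 2 classes among 2 diagrams; unequal V(x) rules out equality


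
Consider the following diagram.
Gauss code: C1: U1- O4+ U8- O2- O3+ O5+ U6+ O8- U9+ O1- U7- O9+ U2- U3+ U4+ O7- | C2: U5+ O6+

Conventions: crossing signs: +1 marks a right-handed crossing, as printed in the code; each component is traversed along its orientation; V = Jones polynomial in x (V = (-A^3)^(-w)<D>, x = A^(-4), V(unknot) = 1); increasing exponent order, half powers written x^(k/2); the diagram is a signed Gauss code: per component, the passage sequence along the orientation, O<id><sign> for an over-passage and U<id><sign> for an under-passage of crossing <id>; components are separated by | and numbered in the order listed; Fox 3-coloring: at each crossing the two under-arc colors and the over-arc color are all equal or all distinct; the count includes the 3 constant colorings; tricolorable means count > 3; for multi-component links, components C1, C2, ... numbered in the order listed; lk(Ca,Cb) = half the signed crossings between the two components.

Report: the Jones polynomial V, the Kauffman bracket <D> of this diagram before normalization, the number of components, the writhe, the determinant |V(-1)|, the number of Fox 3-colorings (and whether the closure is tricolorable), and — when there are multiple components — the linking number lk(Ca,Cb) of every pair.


V(x) = -x^(-3/2) + x^(-1/2) - 2x^(1/2) + 2x^(3/2) - 2x^(5/2) + x^(7/2) - x^(9/2)
bracket: A^-15 - A^-11 + 2A^-7 - 2A^-3 + 2A - A^5 + A^9, w = +1
2 components, writhe +1, over 9 crossings
lk(C1,C2) = +1
det 10, colorings 3 of 3^9 — not tricolorable
observation: |V(-1)| = 10: so not tricolorable, since 3 does not divide 10
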